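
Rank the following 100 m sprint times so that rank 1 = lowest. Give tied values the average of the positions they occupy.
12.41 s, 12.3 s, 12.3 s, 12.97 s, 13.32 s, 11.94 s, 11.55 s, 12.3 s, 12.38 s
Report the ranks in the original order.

7, 4, 4, 8, 9, 2, 1, 4, 6

Sorted (ascending): 11.55, 11.94, 12.3, 12.3, 12.3, 12.38, 12.41, 12.97, 13.32
The 3 values of 12.3 occupy positions 3–5 → average rank 4.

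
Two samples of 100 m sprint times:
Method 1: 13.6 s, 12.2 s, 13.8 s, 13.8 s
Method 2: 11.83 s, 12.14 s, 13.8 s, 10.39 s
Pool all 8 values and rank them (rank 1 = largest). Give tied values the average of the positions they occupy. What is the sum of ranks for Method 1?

13

Sorted (descending): 13.8, 13.8, 13.8, 13.6, 12.2, 12.14, 11.83, 10.39
The 3 values of 13.8 occupy positions 1–3 → average rank 2.
Method 1 values → pooled ranks: 13.6→4, 12.2→5, 13.8→2, 13.8→2
Rank sum = 4 + 5 + 2 + 2 = 13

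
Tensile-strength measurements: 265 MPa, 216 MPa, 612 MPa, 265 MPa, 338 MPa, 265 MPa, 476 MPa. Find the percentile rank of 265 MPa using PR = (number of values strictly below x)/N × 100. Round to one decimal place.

N = 7.
Strictly below 265: 1. Equal to 265: 3.
PR = 1/7 × 100 = 14.3

14.3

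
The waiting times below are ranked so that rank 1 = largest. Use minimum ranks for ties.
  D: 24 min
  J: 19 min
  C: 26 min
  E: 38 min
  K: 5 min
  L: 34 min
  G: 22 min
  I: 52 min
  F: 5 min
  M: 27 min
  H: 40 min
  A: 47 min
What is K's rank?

Sorted (descending): 52, 47, 40, 38, 34, 27, 26, 24, 22, 19, 5, 5
The 2 values of 5 occupy positions 11–12 → each gets rank 11.
K has value 5 min → rank 11.

11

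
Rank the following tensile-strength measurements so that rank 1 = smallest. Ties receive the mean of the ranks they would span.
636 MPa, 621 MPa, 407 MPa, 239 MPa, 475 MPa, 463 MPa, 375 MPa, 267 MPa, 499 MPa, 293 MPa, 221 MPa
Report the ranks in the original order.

Sorted (ascending): 221, 239, 267, 293, 375, 407, 463, 475, 499, 621, 636
No ties — each value takes its position as its rank.

11, 10, 6, 2, 8, 7, 5, 3, 9, 4, 1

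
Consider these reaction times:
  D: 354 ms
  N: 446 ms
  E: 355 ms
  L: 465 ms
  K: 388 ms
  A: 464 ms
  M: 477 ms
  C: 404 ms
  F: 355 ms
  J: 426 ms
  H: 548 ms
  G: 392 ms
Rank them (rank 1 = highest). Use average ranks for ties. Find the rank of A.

4

Sorted (descending): 548, 477, 465, 464, 446, 426, 404, 392, 388, 355, 355, 354
The 2 values of 355 occupy positions 10–11 → average rank (10+11)/2 = 10.5.
A has value 464 ms → rank 4.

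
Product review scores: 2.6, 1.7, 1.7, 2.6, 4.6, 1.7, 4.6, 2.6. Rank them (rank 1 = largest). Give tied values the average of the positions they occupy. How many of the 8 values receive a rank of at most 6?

5

Sorted (descending): 4.6, 4.6, 2.6, 2.6, 2.6, 1.7, 1.7, 1.7
The 2 values of 4.6 occupy positions 1–2 → average rank (1+2)/2 = 1.5.
The 3 values of 2.6 occupy positions 3–5 → average rank 4.
The 3 values of 1.7 occupy positions 6–8 → average rank 7.
Ranks ≤ 6: {1.5, 1.5, 4, 4, 4} → 5 values.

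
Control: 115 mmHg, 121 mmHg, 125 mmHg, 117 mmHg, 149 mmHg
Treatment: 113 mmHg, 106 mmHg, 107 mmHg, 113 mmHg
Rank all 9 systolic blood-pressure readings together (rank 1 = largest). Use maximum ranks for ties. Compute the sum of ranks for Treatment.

Sorted (descending): 149, 125, 121, 117, 115, 113, 113, 107, 106
The 2 values of 113 occupy positions 6–7 → each gets rank 7.
Treatment values → pooled ranks: 113→7, 106→9, 107→8, 113→7
Rank sum = 7 + 9 + 8 + 7 = 31

31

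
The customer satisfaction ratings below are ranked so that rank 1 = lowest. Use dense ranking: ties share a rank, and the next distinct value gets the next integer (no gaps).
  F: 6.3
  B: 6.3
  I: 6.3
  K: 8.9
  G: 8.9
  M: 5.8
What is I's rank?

Sorted (ascending): 5.8, 6.3, 6.3, 6.3, 8.9, 8.9
The 3 values of 6.3 share dense rank 2.
The 2 values of 8.9 share dense rank 3.
Remaining distinct values take the next consecutive integers.
I has value 6.3 → rank 2.

2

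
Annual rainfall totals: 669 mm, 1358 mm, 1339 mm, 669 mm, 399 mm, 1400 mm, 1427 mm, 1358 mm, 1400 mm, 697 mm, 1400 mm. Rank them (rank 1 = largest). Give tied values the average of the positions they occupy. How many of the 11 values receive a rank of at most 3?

4

Sorted (descending): 1427, 1400, 1400, 1400, 1358, 1358, 1339, 697, 669, 669, 399
The 3 values of 1400 occupy positions 2–4 → average rank 3.
The 2 values of 1358 occupy positions 5–6 → average rank (5+6)/2 = 5.5.
The 2 values of 669 occupy positions 9–10 → average rank (9+10)/2 = 9.5.
Ranks ≤ 3: {1, 3, 3, 3} → 4 values.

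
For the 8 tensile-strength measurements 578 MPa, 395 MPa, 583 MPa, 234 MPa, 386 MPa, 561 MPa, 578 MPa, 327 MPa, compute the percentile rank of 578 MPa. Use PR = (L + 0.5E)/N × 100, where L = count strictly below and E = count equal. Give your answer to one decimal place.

75.0

N = 8.
Strictly below 578: 5. Equal to 578: 2.
PR = (5 + 0.5·2)/8 × 100 = 75.0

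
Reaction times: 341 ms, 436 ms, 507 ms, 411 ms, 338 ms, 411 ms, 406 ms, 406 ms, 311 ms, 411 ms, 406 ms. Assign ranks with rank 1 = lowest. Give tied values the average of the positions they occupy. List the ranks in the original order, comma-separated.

Sorted (ascending): 311, 338, 341, 406, 406, 406, 411, 411, 411, 436, 507
The 3 values of 406 occupy positions 4–6 → average rank 5.
The 3 values of 411 occupy positions 7–9 → average rank 8.

3, 10, 11, 8, 2, 8, 5, 5, 1, 8, 5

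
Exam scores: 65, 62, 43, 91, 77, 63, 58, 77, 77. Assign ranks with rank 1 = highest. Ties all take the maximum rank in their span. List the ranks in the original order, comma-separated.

5, 7, 9, 1, 4, 6, 8, 4, 4

Sorted (descending): 91, 77, 77, 77, 65, 63, 62, 58, 43
The 3 values of 77 occupy positions 2–4 → each gets rank 4.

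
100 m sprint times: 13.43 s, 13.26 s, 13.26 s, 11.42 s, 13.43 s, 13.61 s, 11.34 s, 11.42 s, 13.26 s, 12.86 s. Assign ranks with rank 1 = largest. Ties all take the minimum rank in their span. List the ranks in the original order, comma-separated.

Sorted (descending): 13.61, 13.43, 13.43, 13.26, 13.26, 13.26, 12.86, 11.42, 11.42, 11.34
The 2 values of 13.43 occupy positions 2–3 → each gets rank 2.
The 3 values of 13.26 occupy positions 4–6 → each gets rank 4.
The 2 values of 11.42 occupy positions 8–9 → each gets rank 8.

2, 4, 4, 8, 2, 1, 10, 8, 4, 7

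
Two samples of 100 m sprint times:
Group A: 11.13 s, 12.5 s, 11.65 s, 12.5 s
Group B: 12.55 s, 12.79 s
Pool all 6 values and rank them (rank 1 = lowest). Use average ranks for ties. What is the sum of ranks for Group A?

Sorted (ascending): 11.13, 11.65, 12.5, 12.5, 12.55, 12.79
The 2 values of 12.5 occupy positions 3–4 → average rank (3+4)/2 = 3.5.
Group A values → pooled ranks: 11.13→1, 12.5→3.5, 11.65→2, 12.5→3.5
Rank sum = 1 + 3.5 + 2 + 3.5 = 10

10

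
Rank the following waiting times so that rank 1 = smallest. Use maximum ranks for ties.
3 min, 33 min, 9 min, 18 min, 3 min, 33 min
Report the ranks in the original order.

2, 6, 3, 4, 2, 6

Sorted (ascending): 3, 3, 9, 18, 33, 33
The 2 values of 3 occupy positions 1–2 → each gets rank 2.
The 2 values of 33 occupy positions 5–6 → each gets rank 6.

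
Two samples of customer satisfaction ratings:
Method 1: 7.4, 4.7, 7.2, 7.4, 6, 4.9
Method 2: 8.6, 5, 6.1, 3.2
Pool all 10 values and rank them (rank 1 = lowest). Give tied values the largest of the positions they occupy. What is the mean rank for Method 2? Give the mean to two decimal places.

Sorted (ascending): 3.2, 4.7, 4.9, 5, 6, 6.1, 7.2, 7.4, 7.4, 8.6
The 2 values of 7.4 occupy positions 8–9 → each gets rank 9.
Method 2 values → pooled ranks: 8.6→10, 5→4, 6.1→6, 3.2→1
Mean rank = (10 + 4 + 6 + 1) / 4 = 5.25

5.25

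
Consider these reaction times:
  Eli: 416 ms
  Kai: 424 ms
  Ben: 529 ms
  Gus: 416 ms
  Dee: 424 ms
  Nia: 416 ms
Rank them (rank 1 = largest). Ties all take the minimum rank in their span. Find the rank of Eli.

4

Sorted (descending): 529, 424, 424, 416, 416, 416
The 2 values of 424 occupy positions 2–3 → each gets rank 2.
The 3 values of 416 occupy positions 4–6 → each gets rank 4.
Eli has value 416 ms → rank 4.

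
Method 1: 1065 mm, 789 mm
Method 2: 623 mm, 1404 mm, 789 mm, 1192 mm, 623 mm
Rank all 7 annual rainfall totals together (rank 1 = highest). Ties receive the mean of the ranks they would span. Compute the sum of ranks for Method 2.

20.5

Sorted (descending): 1404, 1192, 1065, 789, 789, 623, 623
The 2 values of 789 occupy positions 4–5 → average rank (4+5)/2 = 4.5.
The 2 values of 623 occupy positions 6–7 → average rank (6+7)/2 = 6.5.
Method 2 values → pooled ranks: 623→6.5, 1404→1, 789→4.5, 1192→2, 623→6.5
Rank sum = 6.5 + 1 + 4.5 + 2 + 6.5 = 20.5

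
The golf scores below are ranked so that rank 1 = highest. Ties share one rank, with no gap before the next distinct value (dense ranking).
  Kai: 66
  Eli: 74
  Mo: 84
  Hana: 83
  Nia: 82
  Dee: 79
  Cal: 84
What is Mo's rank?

1

Sorted (descending): 84, 84, 83, 82, 79, 74, 66
The 2 values of 84 share dense rank 1.
Remaining distinct values take the next consecutive integers.
Mo has value 84 → rank 1.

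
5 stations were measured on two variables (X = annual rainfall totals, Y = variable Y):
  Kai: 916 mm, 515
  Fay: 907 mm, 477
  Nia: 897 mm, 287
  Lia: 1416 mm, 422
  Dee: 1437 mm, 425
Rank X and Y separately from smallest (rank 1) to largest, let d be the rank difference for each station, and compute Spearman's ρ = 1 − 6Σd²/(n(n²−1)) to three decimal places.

Ranks of variable 1: 3, 2, 1, 4, 5
Ranks of variable 2: 5, 4, 1, 2, 3
d = r₁ − r₂: -2, -2, 0, 2, 2
d²: 4, 4, 0, 4, 4; Σd² = 16
ρ = 1 − 6·16/(5·24) = 1 − 96/120 = 0.200

0.200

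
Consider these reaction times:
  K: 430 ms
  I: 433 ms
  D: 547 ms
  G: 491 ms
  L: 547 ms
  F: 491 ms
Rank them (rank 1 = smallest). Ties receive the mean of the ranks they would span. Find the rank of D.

5.5

Sorted (ascending): 430, 433, 491, 491, 547, 547
The 2 values of 491 occupy positions 3–4 → average rank (3+4)/2 = 3.5.
The 2 values of 547 occupy positions 5–6 → average rank (5+6)/2 = 5.5.
D has value 547 ms → rank 5.5.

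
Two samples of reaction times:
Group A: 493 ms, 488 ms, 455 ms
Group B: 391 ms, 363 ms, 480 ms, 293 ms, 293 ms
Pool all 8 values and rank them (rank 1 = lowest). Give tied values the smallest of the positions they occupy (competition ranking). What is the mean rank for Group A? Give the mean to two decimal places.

Sorted (ascending): 293, 293, 363, 391, 455, 480, 488, 493
The 2 values of 293 occupy positions 1–2 → each gets rank 1.
Group A values → pooled ranks: 493→8, 488→7, 455→5
Mean rank = (8 + 7 + 5) / 3 = 6.67

6.67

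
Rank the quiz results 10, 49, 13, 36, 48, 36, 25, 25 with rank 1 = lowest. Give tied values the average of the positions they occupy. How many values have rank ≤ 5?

4

Sorted (ascending): 10, 13, 25, 25, 36, 36, 48, 49
The 2 values of 25 occupy positions 3–4 → average rank (3+4)/2 = 3.5.
The 2 values of 36 occupy positions 5–6 → average rank (5+6)/2 = 5.5.
Ranks ≤ 5: {1, 2, 3.5, 3.5} → 4 values.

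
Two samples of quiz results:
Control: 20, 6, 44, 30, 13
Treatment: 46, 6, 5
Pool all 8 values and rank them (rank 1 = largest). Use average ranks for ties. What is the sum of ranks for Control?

Sorted (descending): 46, 44, 30, 20, 13, 6, 6, 5
The 2 values of 6 occupy positions 6–7 → average rank (6+7)/2 = 6.5.
Control values → pooled ranks: 20→4, 6→6.5, 44→2, 30→3, 13→5
Rank sum = 4 + 6.5 + 2 + 3 + 5 = 20.5

20.5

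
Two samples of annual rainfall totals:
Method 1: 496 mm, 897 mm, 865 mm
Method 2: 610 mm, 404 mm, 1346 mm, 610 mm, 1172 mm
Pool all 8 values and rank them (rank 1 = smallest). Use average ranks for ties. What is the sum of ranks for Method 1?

Sorted (ascending): 404, 496, 610, 610, 865, 897, 1172, 1346
The 2 values of 610 occupy positions 3–4 → average rank (3+4)/2 = 3.5.
Method 1 values → pooled ranks: 496→2, 897→6, 865→5
Rank sum = 2 + 6 + 5 = 13

13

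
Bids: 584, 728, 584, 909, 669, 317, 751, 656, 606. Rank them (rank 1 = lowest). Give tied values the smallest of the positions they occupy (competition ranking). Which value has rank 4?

Sorted (ascending): 317, 584, 584, 606, 656, 669, 728, 751, 909
The 2 values of 584 occupy positions 2–3 → each gets rank 2.
Rank 4 → value 606.

606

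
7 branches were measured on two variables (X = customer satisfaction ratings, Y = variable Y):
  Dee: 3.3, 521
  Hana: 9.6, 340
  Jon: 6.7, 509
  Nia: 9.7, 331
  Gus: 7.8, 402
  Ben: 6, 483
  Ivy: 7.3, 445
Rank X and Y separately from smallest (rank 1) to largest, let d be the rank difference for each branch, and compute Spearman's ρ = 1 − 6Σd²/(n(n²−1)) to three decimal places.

-0.964

Ranks of variable 1: 1, 6, 3, 7, 5, 2, 4
Ranks of variable 2: 7, 2, 6, 1, 3, 5, 4
d = r₁ − r₂: -6, 4, -3, 6, 2, -3, 0
d²: 36, 16, 9, 36, 4, 9, 0; Σd² = 110
ρ = 1 − 6·110/(7·48) = 1 − 660/336 = -0.964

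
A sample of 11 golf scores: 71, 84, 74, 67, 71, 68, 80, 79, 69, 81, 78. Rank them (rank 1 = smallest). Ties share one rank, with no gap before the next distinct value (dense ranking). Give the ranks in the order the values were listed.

4, 10, 5, 1, 4, 2, 8, 7, 3, 9, 6

Sorted (ascending): 67, 68, 69, 71, 71, 74, 78, 79, 80, 81, 84
The 2 values of 71 share dense rank 4.
Remaining distinct values take the next consecutive integers.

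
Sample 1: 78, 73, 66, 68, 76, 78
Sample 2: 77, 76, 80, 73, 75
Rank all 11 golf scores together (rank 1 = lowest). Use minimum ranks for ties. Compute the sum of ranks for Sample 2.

33

Sorted (ascending): 66, 68, 73, 73, 75, 76, 76, 77, 78, 78, 80
The 2 values of 73 occupy positions 3–4 → each gets rank 3.
The 2 values of 76 occupy positions 6–7 → each gets rank 6.
The 2 values of 78 occupy positions 9–10 → each gets rank 9.
Sample 2 values → pooled ranks: 77→8, 76→6, 80→11, 73→3, 75→5
Rank sum = 8 + 6 + 11 + 3 + 5 = 33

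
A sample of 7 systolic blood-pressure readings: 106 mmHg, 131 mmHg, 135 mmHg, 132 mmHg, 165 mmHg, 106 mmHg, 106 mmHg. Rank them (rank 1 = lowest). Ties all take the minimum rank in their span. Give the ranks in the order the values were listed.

Sorted (ascending): 106, 106, 106, 131, 132, 135, 165
The 3 values of 106 occupy positions 1–3 → each gets rank 1.

1, 4, 6, 5, 7, 1, 1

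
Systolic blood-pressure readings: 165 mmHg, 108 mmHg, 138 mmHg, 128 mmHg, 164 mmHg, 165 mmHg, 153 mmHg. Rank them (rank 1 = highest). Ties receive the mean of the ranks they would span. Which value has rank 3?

Sorted (descending): 165, 165, 164, 153, 138, 128, 108
The 2 values of 165 occupy positions 1–2 → average rank (1+2)/2 = 1.5.
Rank 3 → value 164.

164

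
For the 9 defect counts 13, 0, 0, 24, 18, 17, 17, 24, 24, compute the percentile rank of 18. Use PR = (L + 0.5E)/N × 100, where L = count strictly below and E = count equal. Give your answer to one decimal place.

N = 9.
Strictly below 18: 5. Equal to 18: 1.
PR = (5 + 0.5·1)/9 × 100 = 61.1

61.1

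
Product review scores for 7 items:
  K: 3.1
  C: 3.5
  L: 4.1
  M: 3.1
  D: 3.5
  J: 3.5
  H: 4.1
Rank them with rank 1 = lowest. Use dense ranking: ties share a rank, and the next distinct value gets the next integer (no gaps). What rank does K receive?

Sorted (ascending): 3.1, 3.1, 3.5, 3.5, 3.5, 4.1, 4.1
The 2 values of 3.1 share dense rank 1.
The 3 values of 3.5 share dense rank 2.
The 2 values of 4.1 share dense rank 3.
K has value 3.1 → rank 1.

1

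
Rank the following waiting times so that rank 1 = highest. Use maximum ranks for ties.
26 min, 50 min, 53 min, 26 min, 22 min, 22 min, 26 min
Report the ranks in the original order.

5, 2, 1, 5, 7, 7, 5

Sorted (descending): 53, 50, 26, 26, 26, 22, 22
The 3 values of 26 occupy positions 3–5 → each gets rank 5.
The 2 values of 22 occupy positions 6–7 → each gets rank 7.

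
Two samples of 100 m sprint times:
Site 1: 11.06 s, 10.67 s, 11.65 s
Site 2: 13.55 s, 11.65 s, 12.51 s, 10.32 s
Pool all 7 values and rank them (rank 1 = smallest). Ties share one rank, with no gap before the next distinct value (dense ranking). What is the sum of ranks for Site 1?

Sorted (ascending): 10.32, 10.67, 11.06, 11.65, 11.65, 12.51, 13.55
The 2 values of 11.65 share dense rank 4.
Remaining distinct values take the next consecutive integers.
Site 1 values → pooled ranks: 11.06→3, 10.67→2, 11.65→4
Rank sum = 3 + 2 + 4 = 9

9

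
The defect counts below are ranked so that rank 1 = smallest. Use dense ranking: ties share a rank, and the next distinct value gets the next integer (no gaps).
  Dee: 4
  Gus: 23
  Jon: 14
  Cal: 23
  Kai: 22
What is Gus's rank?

Sorted (ascending): 4, 14, 22, 23, 23
The 2 values of 23 share dense rank 4.
Remaining distinct values take the next consecutive integers.
Gus has value 23 → rank 4.

4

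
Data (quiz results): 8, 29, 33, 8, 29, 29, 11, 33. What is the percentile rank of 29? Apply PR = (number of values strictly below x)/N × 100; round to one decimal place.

N = 8.
Strictly below 29: 3. Equal to 29: 3.
PR = 3/8 × 100 = 37.5

37.5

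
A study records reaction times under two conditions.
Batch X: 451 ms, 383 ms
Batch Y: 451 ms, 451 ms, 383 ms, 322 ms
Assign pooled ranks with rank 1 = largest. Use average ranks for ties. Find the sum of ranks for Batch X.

Sorted (descending): 451, 451, 451, 383, 383, 322
The 3 values of 451 occupy positions 1–3 → average rank 2.
The 2 values of 383 occupy positions 4–5 → average rank (4+5)/2 = 4.5.
Batch X values → pooled ranks: 451→2, 383→4.5
Rank sum = 2 + 4.5 = 6.5

6.5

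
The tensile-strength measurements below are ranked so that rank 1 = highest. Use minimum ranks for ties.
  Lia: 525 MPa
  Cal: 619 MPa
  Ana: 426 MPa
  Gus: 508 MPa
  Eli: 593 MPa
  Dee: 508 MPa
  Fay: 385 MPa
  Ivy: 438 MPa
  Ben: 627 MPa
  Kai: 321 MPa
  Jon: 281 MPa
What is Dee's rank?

Sorted (descending): 627, 619, 593, 525, 508, 508, 438, 426, 385, 321, 281
The 2 values of 508 occupy positions 5–6 → each gets rank 5.
Dee has value 508 MPa → rank 5.

5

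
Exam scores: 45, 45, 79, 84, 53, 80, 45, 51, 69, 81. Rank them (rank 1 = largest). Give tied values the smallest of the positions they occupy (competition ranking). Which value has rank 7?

51

Sorted (descending): 84, 81, 80, 79, 69, 53, 51, 45, 45, 45
The 3 values of 45 occupy positions 8–10 → each gets rank 8.
Rank 7 → value 51.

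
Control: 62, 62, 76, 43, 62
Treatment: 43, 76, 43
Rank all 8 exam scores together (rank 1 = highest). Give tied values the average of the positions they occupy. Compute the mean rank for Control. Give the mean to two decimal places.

Sorted (descending): 76, 76, 62, 62, 62, 43, 43, 43
The 2 values of 76 occupy positions 1–2 → average rank (1+2)/2 = 1.5.
The 3 values of 62 occupy positions 3–5 → average rank 4.
The 3 values of 43 occupy positions 6–8 → average rank 7.
Control values → pooled ranks: 62→4, 62→4, 76→1.5, 43→7, 62→4
Mean rank = (4 + 4 + 1.5 + 7 + 4) / 5 = 4.10

4.10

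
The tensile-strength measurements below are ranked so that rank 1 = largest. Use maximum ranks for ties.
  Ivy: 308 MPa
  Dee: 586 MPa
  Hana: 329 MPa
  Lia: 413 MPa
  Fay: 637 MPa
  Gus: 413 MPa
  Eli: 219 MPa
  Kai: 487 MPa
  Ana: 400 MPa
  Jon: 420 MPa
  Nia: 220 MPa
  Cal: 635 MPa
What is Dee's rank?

3

Sorted (descending): 637, 635, 586, 487, 420, 413, 413, 400, 329, 308, 220, 219
The 2 values of 413 occupy positions 6–7 → each gets rank 7.
Dee has value 586 MPa → rank 3.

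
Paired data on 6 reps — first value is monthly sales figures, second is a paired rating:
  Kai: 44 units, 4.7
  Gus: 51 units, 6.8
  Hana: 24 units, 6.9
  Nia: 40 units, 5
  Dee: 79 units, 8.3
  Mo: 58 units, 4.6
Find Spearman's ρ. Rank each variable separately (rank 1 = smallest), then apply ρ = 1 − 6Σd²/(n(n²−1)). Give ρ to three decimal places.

Ranks of variable 1: 3, 4, 1, 2, 6, 5
Ranks of variable 2: 2, 4, 5, 3, 6, 1
d = r₁ − r₂: 1, 0, -4, -1, 0, 4
d²: 1, 0, 16, 1, 0, 16; Σd² = 34
ρ = 1 − 6·34/(6·35) = 1 − 204/210 = 0.029

0.029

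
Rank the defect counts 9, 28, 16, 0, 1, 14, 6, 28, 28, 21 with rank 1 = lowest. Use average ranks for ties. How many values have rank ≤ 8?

7

Sorted (ascending): 0, 1, 6, 9, 14, 16, 21, 28, 28, 28
The 3 values of 28 occupy positions 8–10 → average rank 9.
Ranks ≤ 8: {1, 2, 3, 4, 5, 6, 7} → 7 values.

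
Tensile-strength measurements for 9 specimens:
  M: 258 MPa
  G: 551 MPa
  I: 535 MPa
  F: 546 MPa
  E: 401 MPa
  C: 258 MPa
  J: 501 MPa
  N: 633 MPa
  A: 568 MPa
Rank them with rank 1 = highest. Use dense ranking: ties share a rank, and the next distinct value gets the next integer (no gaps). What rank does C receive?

8

Sorted (descending): 633, 568, 551, 546, 535, 501, 401, 258, 258
The 2 values of 258 share dense rank 8.
Remaining distinct values take the next consecutive integers.
C has value 258 MPa → rank 8.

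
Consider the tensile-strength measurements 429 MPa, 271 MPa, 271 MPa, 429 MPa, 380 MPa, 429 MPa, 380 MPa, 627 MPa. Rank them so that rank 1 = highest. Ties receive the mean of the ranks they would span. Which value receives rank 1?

Sorted (descending): 627, 429, 429, 429, 380, 380, 271, 271
The 3 values of 429 occupy positions 2–4 → average rank 3.
The 2 values of 380 occupy positions 5–6 → average rank (5+6)/2 = 5.5.
The 2 values of 271 occupy positions 7–8 → average rank (7+8)/2 = 7.5.
Rank 1 → value 627.

627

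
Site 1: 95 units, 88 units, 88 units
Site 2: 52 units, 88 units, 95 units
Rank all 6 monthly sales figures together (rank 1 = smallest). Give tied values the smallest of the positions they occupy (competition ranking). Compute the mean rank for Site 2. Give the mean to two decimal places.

2.67

Sorted (ascending): 52, 88, 88, 88, 95, 95
The 3 values of 88 occupy positions 2–4 → each gets rank 2.
The 2 values of 95 occupy positions 5–6 → each gets rank 5.
Site 2 values → pooled ranks: 52→1, 88→2, 95→5
Mean rank = (1 + 2 + 5) / 3 = 2.67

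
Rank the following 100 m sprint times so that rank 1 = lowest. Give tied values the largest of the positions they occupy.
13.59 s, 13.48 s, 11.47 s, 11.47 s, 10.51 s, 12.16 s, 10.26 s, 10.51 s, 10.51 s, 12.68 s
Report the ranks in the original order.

10, 9, 6, 6, 4, 7, 1, 4, 4, 8

Sorted (ascending): 10.26, 10.51, 10.51, 10.51, 11.47, 11.47, 12.16, 12.68, 13.48, 13.59
The 3 values of 10.51 occupy positions 2–4 → each gets rank 4.
The 2 values of 11.47 occupy positions 5–6 → each gets rank 6.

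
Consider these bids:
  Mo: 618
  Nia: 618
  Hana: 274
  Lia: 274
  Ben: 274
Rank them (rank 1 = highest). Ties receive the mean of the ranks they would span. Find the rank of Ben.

Sorted (descending): 618, 618, 274, 274, 274
The 2 values of 618 occupy positions 1–2 → average rank (1+2)/2 = 1.5.
The 3 values of 274 occupy positions 3–5 → average rank 4.
Ben has value 274 → rank 4.

4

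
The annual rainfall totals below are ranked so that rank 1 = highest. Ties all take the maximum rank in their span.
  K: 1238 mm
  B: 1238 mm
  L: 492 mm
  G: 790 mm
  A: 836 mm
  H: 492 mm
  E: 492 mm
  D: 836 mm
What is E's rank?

8

Sorted (descending): 1238, 1238, 836, 836, 790, 492, 492, 492
The 2 values of 1238 occupy positions 1–2 → each gets rank 2.
The 2 values of 836 occupy positions 3–4 → each gets rank 4.
The 3 values of 492 occupy positions 6–8 → each gets rank 8.
E has value 492 mm → rank 8.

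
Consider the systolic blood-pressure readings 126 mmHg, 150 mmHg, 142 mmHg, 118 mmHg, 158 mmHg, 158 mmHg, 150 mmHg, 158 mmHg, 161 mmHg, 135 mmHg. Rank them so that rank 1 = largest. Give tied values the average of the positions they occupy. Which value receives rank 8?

Sorted (descending): 161, 158, 158, 158, 150, 150, 142, 135, 126, 118
The 3 values of 158 occupy positions 2–4 → average rank 3.
The 2 values of 150 occupy positions 5–6 → average rank (5+6)/2 = 5.5.
Rank 8 → value 135.

135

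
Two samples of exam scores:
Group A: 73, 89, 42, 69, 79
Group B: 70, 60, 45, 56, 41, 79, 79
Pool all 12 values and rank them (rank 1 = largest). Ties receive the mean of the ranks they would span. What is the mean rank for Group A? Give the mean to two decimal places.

5.40

Sorted (descending): 89, 79, 79, 79, 73, 70, 69, 60, 56, 45, 42, 41
The 3 values of 79 occupy positions 2–4 → average rank 3.
Group A values → pooled ranks: 73→5, 89→1, 42→11, 69→7, 79→3
Mean rank = (5 + 1 + 11 + 7 + 3) / 5 = 5.40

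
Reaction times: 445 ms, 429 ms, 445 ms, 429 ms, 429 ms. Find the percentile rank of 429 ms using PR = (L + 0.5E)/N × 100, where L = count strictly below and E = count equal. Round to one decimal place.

30.0

N = 5.
Strictly below 429: 0. Equal to 429: 3.
PR = (0 + 0.5·3)/5 × 100 = 30.0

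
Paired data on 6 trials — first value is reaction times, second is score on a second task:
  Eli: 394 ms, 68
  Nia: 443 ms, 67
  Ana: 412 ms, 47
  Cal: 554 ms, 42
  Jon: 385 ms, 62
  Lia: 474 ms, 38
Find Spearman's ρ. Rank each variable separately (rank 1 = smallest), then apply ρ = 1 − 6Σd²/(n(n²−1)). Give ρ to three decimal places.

-0.657

Ranks of variable 1: 2, 4, 3, 6, 1, 5
Ranks of variable 2: 6, 5, 3, 2, 4, 1
d = r₁ − r₂: -4, -1, 0, 4, -3, 4
d²: 16, 1, 0, 16, 9, 16; Σd² = 58
ρ = 1 − 6·58/(6·35) = 1 − 348/210 = -0.657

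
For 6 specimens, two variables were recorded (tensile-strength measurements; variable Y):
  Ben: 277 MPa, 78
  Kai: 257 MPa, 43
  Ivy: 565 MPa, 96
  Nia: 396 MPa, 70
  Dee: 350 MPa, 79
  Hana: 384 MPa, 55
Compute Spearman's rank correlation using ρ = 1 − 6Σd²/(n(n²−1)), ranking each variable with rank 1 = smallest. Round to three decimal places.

0.543

Ranks of variable 1: 2, 1, 6, 5, 3, 4
Ranks of variable 2: 4, 1, 6, 3, 5, 2
d = r₁ − r₂: -2, 0, 0, 2, -2, 2
d²: 4, 0, 0, 4, 4, 4; Σd² = 16
ρ = 1 − 6·16/(6·35) = 1 − 96/210 = 0.543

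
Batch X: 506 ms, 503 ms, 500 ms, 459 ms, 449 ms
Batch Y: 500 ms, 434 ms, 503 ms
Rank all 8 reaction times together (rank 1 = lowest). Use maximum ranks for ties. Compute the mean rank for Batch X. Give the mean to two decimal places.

Sorted (ascending): 434, 449, 459, 500, 500, 503, 503, 506
The 2 values of 500 occupy positions 4–5 → each gets rank 5.
The 2 values of 503 occupy positions 6–7 → each gets rank 7.
Batch X values → pooled ranks: 506→8, 503→7, 500→5, 459→3, 449→2
Mean rank = (8 + 7 + 5 + 3 + 2) / 5 = 5.00

5.00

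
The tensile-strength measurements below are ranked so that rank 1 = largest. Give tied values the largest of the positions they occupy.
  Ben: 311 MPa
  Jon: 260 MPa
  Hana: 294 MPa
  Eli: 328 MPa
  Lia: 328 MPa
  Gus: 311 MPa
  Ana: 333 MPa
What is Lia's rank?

3

Sorted (descending): 333, 328, 328, 311, 311, 294, 260
The 2 values of 328 occupy positions 2–3 → each gets rank 3.
The 2 values of 311 occupy positions 4–5 → each gets rank 5.
Lia has value 328 MPa → rank 3.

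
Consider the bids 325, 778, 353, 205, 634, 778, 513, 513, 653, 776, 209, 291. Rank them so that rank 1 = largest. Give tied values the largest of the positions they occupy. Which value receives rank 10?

Sorted (descending): 778, 778, 776, 653, 634, 513, 513, 353, 325, 291, 209, 205
The 2 values of 778 occupy positions 1–2 → each gets rank 2.
The 2 values of 513 occupy positions 6–7 → each gets rank 7.
Rank 10 → value 291.

291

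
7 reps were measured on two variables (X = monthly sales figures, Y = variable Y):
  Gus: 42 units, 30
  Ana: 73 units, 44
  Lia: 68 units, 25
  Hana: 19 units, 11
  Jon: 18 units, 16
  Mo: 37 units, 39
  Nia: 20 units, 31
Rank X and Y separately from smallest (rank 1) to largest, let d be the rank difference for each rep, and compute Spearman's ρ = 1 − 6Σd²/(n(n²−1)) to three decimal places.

0.643

Ranks of variable 1: 5, 7, 6, 2, 1, 4, 3
Ranks of variable 2: 4, 7, 3, 1, 2, 6, 5
d = r₁ − r₂: 1, 0, 3, 1, -1, -2, -2
d²: 1, 0, 9, 1, 1, 4, 4; Σd² = 20
ρ = 1 − 6·20/(7·48) = 1 − 120/336 = 0.643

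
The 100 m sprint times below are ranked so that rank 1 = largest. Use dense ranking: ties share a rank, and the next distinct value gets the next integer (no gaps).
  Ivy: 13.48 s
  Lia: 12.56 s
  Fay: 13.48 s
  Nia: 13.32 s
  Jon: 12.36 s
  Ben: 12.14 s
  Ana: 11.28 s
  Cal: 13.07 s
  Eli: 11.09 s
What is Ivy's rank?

Sorted (descending): 13.48, 13.48, 13.32, 13.07, 12.56, 12.36, 12.14, 11.28, 11.09
The 2 values of 13.48 share dense rank 1.
Remaining distinct values take the next consecutive integers.
Ivy has value 13.48 s → rank 1.

1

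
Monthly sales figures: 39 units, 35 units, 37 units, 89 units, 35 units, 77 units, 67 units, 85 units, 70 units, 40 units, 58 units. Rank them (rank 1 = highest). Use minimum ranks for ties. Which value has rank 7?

40

Sorted (descending): 89, 85, 77, 70, 67, 58, 40, 39, 37, 35, 35
The 2 values of 35 occupy positions 10–11 → each gets rank 10.
Rank 7 → value 40.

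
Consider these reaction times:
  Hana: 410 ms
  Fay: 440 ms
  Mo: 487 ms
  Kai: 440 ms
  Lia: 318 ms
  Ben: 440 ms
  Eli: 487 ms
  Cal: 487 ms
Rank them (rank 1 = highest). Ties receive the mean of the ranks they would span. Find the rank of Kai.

Sorted (descending): 487, 487, 487, 440, 440, 440, 410, 318
The 3 values of 487 occupy positions 1–3 → average rank 2.
The 3 values of 440 occupy positions 4–6 → average rank 5.
Kai has value 440 ms → rank 5.

5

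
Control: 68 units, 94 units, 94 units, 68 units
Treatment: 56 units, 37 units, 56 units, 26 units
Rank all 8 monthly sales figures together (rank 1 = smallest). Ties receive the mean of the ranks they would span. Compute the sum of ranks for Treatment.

10

Sorted (ascending): 26, 37, 56, 56, 68, 68, 94, 94
The 2 values of 56 occupy positions 3–4 → average rank (3+4)/2 = 3.5.
The 2 values of 68 occupy positions 5–6 → average rank (5+6)/2 = 5.5.
The 2 values of 94 occupy positions 7–8 → average rank (7+8)/2 = 7.5.
Treatment values → pooled ranks: 56→3.5, 37→2, 56→3.5, 26→1
Rank sum = 3.5 + 2 + 3.5 + 1 = 10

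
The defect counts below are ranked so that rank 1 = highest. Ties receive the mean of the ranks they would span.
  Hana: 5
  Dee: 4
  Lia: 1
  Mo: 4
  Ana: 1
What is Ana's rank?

4.5

Sorted (descending): 5, 4, 4, 1, 1
The 2 values of 4 occupy positions 2–3 → average rank (2+3)/2 = 2.5.
The 2 values of 1 occupy positions 4–5 → average rank (4+5)/2 = 4.5.
Ana has value 1 → rank 4.5.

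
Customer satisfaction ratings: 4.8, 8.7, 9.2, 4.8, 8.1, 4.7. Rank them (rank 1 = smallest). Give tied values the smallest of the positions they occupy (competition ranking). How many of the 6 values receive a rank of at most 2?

Sorted (ascending): 4.7, 4.8, 4.8, 8.1, 8.7, 9.2
The 2 values of 4.8 occupy positions 2–3 → each gets rank 2.
Ranks ≤ 2: {1, 2, 2} → 3 values.

3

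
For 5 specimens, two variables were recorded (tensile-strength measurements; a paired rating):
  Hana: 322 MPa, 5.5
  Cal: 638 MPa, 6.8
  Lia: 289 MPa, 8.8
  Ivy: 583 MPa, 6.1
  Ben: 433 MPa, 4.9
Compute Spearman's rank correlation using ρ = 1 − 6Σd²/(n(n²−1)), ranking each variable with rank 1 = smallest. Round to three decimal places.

-0.100

Ranks of variable 1: 2, 5, 1, 4, 3
Ranks of variable 2: 2, 4, 5, 3, 1
d = r₁ − r₂: 0, 1, -4, 1, 2
d²: 0, 1, 16, 1, 4; Σd² = 22
ρ = 1 − 6·22/(5·24) = 1 − 132/120 = -0.100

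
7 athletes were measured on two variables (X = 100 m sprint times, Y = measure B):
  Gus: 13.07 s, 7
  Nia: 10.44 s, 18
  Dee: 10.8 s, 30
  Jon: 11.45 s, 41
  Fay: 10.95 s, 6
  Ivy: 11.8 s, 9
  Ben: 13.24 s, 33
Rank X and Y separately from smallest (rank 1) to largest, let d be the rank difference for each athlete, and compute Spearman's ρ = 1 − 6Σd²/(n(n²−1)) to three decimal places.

Ranks of variable 1: 6, 1, 2, 4, 3, 5, 7
Ranks of variable 2: 2, 4, 5, 7, 1, 3, 6
d = r₁ − r₂: 4, -3, -3, -3, 2, 2, 1
d²: 16, 9, 9, 9, 4, 4, 1; Σd² = 52
ρ = 1 − 6·52/(7·48) = 1 − 312/336 = 0.071

0.071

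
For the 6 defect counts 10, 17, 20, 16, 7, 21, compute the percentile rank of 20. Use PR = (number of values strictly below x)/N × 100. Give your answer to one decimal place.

N = 6.
Strictly below 20: 4. Equal to 20: 1.
PR = 4/6 × 100 = 66.7

66.7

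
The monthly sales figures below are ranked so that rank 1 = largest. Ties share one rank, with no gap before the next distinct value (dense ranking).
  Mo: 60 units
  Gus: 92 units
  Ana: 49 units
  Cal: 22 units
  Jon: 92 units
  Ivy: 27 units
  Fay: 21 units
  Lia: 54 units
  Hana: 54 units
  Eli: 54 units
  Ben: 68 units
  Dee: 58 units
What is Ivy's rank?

Sorted (descending): 92, 92, 68, 60, 58, 54, 54, 54, 49, 27, 22, 21
The 2 values of 92 share dense rank 1.
The 3 values of 54 share dense rank 5.
Remaining distinct values take the next consecutive integers.
Ivy has value 27 units → rank 7.

7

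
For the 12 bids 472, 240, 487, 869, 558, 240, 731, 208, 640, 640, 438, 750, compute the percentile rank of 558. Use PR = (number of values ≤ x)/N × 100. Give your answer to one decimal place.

N = 12.
Strictly below 558: 6. Equal to 558: 1.
PR = 7/12 × 100 = 58.3

58.3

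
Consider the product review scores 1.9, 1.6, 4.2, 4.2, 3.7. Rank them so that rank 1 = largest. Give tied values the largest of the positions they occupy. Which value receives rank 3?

Sorted (descending): 4.2, 4.2, 3.7, 1.9, 1.6
The 2 values of 4.2 occupy positions 1–2 → each gets rank 2.
Rank 3 → value 3.7.

3.7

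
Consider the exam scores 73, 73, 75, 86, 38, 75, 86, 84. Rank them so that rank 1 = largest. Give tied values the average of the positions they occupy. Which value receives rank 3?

84

Sorted (descending): 86, 86, 84, 75, 75, 73, 73, 38
The 2 values of 86 occupy positions 1–2 → average rank (1+2)/2 = 1.5.
The 2 values of 75 occupy positions 4–5 → average rank (4+5)/2 = 4.5.
The 2 values of 73 occupy positions 6–7 → average rank (6+7)/2 = 6.5.
Rank 3 → value 84.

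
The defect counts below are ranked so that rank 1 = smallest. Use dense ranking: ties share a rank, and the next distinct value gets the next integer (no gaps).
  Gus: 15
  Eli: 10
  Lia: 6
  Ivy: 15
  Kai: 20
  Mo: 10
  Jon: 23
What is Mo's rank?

Sorted (ascending): 6, 10, 10, 15, 15, 20, 23
The 2 values of 10 share dense rank 2.
The 2 values of 15 share dense rank 3.
Remaining distinct values take the next consecutive integers.
Mo has value 10 → rank 2.

2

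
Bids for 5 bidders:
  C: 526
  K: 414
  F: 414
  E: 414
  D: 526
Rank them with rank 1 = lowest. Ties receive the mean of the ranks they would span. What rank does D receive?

Sorted (ascending): 414, 414, 414, 526, 526
The 3 values of 414 occupy positions 1–3 → average rank 2.
The 2 values of 526 occupy positions 4–5 → average rank (4+5)/2 = 4.5.
D has value 526 → rank 4.5.

4.5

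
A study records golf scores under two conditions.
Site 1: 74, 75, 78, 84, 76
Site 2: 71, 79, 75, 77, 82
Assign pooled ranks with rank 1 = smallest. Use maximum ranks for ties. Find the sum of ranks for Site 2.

28

Sorted (ascending): 71, 74, 75, 75, 76, 77, 78, 79, 82, 84
The 2 values of 75 occupy positions 3–4 → each gets rank 4.
Site 2 values → pooled ranks: 71→1, 79→8, 75→4, 77→6, 82→9
Rank sum = 1 + 8 + 4 + 6 + 9 = 28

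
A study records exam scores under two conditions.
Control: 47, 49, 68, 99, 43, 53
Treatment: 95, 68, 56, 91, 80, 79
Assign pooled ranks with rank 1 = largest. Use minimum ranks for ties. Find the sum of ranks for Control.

Sorted (descending): 99, 95, 91, 80, 79, 68, 68, 56, 53, 49, 47, 43
The 2 values of 68 occupy positions 6–7 → each gets rank 6.
Control values → pooled ranks: 47→11, 49→10, 68→6, 99→1, 43→12, 53→9
Rank sum = 11 + 10 + 6 + 1 + 12 + 9 = 49

49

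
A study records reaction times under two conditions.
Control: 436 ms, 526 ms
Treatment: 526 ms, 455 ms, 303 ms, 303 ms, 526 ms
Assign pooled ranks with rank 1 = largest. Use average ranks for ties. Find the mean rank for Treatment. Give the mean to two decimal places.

Sorted (descending): 526, 526, 526, 455, 436, 303, 303
The 3 values of 526 occupy positions 1–3 → average rank 2.
The 2 values of 303 occupy positions 6–7 → average rank (6+7)/2 = 6.5.
Treatment values → pooled ranks: 526→2, 455→4, 303→6.5, 303→6.5, 526→2
Mean rank = (2 + 4 + 6.5 + 6.5 + 2) / 5 = 4.20

4.20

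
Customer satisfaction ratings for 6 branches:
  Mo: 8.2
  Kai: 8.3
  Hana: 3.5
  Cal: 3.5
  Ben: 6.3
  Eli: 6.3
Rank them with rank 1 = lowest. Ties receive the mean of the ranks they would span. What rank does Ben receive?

3.5

Sorted (ascending): 3.5, 3.5, 6.3, 6.3, 8.2, 8.3
The 2 values of 3.5 occupy positions 1–2 → average rank (1+2)/2 = 1.5.
The 2 values of 6.3 occupy positions 3–4 → average rank (3+4)/2 = 3.5.
Ben has value 6.3 → rank 3.5.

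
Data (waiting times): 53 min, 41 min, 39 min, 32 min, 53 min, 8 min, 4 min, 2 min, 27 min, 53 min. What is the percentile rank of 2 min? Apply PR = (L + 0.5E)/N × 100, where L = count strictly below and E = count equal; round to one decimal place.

5.0

N = 10.
Strictly below 2: 0. Equal to 2: 1.
PR = (0 + 0.5·1)/10 × 100 = 5.0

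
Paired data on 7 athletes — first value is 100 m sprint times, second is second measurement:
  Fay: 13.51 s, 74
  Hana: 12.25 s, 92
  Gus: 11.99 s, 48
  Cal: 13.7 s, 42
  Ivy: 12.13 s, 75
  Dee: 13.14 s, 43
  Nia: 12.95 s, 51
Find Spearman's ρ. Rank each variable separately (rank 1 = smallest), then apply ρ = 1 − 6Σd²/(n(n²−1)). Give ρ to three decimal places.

-0.464

Ranks of variable 1: 6, 3, 1, 7, 2, 5, 4
Ranks of variable 2: 5, 7, 3, 1, 6, 2, 4
d = r₁ − r₂: 1, -4, -2, 6, -4, 3, 0
d²: 1, 16, 4, 36, 16, 9, 0; Σd² = 82
ρ = 1 − 6·82/(7·48) = 1 − 492/336 = -0.464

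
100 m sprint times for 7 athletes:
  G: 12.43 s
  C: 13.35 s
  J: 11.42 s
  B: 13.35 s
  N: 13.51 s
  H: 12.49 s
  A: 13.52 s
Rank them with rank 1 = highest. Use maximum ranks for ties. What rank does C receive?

4

Sorted (descending): 13.52, 13.51, 13.35, 13.35, 12.49, 12.43, 11.42
The 2 values of 13.35 occupy positions 3–4 → each gets rank 4.
C has value 13.35 s → rank 4.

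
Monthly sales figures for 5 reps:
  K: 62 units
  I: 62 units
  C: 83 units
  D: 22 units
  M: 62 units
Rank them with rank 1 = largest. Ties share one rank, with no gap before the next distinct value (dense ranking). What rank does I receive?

Sorted (descending): 83, 62, 62, 62, 22
The 3 values of 62 share dense rank 2.
Remaining distinct values take the next consecutive integers.
I has value 62 units → rank 2.

2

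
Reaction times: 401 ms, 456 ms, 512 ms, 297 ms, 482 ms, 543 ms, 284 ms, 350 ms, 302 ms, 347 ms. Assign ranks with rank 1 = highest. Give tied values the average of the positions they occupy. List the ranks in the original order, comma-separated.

Sorted (descending): 543, 512, 482, 456, 401, 350, 347, 302, 297, 284
No ties — each value takes its position as its rank.

5, 4, 2, 9, 3, 1, 10, 6, 8, 7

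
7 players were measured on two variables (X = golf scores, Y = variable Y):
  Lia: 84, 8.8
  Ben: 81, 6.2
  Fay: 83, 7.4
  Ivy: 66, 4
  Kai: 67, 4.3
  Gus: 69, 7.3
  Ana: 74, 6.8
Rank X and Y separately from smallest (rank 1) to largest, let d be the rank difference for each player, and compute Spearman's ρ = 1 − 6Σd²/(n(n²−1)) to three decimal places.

0.857

Ranks of variable 1: 7, 5, 6, 1, 2, 3, 4
Ranks of variable 2: 7, 3, 6, 1, 2, 5, 4
d = r₁ − r₂: 0, 2, 0, 0, 0, -2, 0
d²: 0, 4, 0, 0, 0, 4, 0; Σd² = 8
ρ = 1 − 6·8/(7·48) = 1 − 48/336 = 0.857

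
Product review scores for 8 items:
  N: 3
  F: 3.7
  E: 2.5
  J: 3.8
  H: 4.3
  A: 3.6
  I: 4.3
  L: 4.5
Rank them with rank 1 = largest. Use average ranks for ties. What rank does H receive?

2.5

Sorted (descending): 4.5, 4.3, 4.3, 3.8, 3.7, 3.6, 3, 2.5
The 2 values of 4.3 occupy positions 2–3 → average rank (2+3)/2 = 2.5.
H has value 4.3 → rank 2.5.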